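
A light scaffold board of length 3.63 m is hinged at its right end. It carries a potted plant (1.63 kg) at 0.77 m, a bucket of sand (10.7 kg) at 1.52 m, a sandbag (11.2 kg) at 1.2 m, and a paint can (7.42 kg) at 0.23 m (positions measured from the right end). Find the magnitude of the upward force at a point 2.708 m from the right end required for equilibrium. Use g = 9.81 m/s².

Taking torques about the right end:
Potted plant: 1.63 × 9.81 = 15.99 N down at 0.77 m → arm 0.77 m, τ = 15.99 × 0.77 = 12.31 N·m counterclockwise.
Bucket of sand: 10.7 × 9.81 = 105 N down at 1.52 m → arm 1.52 m, τ = 105 × 1.52 = 159.6 N·m counterclockwise.
Sandbag: 11.2 × 9.81 = 109.9 N down at 1.2 m → arm 1.2 m, τ = 109.9 × 1.2 = 131.9 N·m counterclockwise.
Paint can: 7.42 × 9.81 = 72.79 N down at 0.23 m → arm 0.23 m, τ = 72.79 × 0.23 = 16.74 N·m counterclockwise.
Net moment of the loads = 320.6 N·m counterclockwise.
The upward force F acts at a point 2.708 m from the right end, arm 2.708 m, giving F × 2.708 clockwise.
For rotational equilibrium, F × 2.708 = 320.6, so F = 320.6 / 2.708 = 118 N.

F ≈ 118 N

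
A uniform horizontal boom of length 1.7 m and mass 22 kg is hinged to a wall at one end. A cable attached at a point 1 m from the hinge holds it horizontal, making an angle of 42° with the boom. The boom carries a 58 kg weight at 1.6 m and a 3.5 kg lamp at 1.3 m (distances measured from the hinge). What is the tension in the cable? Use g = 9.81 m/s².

T ≈ 1700 N

Taking torques about the hinge:
Beam weight: 22 × 9.81 = 215.8 N down at 0.85 m → arm 0.85 m, τ = 215.8 × 0.85 = 183.4 N·m clockwise.
Weight: 58 × 9.81 = 569 N down at 1.6 m → arm 1.6 m, τ = 569 × 1.6 = 910.4 N·m clockwise.
Lamp: 3.5 × 9.81 = 34.34 N down at 1.3 m → arm 1.3 m, τ = 34.34 × 1.3 = 44.64 N·m clockwise.
Total clockwise load moment = 1138 N·m.
The cable tension T acts at 1 m; only its component perpendicular to the boom, T sinθ, produces torque. sin 42° = 0.6691.
Setting net torque to zero: T × 1 × 0.6691 = 1138 → T = 1138 / 0.6691 = 1700 N.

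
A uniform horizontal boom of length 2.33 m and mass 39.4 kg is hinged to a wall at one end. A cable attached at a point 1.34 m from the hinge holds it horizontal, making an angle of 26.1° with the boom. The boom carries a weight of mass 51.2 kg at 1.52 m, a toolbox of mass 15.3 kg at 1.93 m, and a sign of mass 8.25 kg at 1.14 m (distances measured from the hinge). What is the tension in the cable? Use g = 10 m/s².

T ≈ 2760 N

About the hinge:
Beam weight: 39.4 × 10 = 394 N down at 1.165 m → arm 1.165 m, τ = 394 × 1.165 = 459 N·m clockwise.
Weight: 51.2 × 10 = 512 N down at 1.52 m → arm 1.52 m, τ = 512 × 1.52 = 778.2 N·m clockwise.
Toolbox: 15.3 × 10 = 153 N down at 1.93 m → arm 1.93 m, τ = 153 × 1.93 = 295.3 N·m clockwise.
Sign: 8.25 × 10 = 82.5 N down at 1.14 m → arm 1.14 m, τ = 82.5 × 1.14 = 94.05 N·m clockwise.
Total clockwise load moment = 1627 N·m.
The cable tension T acts at 1.34 m; only its component perpendicular to the boom, T sinθ, produces torque. sin 26.1° = 0.4399.
Balancing moments: T × 1.34 × 0.4399 = 1627, giving T = 1627 / 0.5895 = 2760 N.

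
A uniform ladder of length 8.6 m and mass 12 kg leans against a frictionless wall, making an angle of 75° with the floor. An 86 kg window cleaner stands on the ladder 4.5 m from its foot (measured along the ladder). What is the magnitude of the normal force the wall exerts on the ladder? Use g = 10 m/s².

Taking torques about the foot of the ladder:
Ladder weight 12×10 = 120 N acts at 4.3 m along the ladder; its horizontal arm is 4.3·cos75° = 1.113 m → τ = 133.6 N·m clockwise.
Window cleaner: 86×10 = 860 N at 4.5 m → arm 1.165 m → τ = 1002 N·m clockwise.
Wall normal N acts horizontally at the top; its moment arm is the height L sinθ = 8.6·sin75° = 8.307 m, counterclockwise.
Setting net torque to zero: N × 8.307 = 1136 → N = 137 N.

N_wall ≈ 137 N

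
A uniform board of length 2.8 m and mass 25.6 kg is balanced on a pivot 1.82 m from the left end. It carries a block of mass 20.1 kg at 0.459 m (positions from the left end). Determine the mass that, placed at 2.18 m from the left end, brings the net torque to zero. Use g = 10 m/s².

m ≈ 106 kg

Take moments about the pivot (at 1.82 m from the left end).
Beam weight: 25.6 × 10 = 256 N down at 1.4 m → arm 0.42 m, τ = 256 × 0.42 = 107.5 N·m counterclockwise.
Block: 20.1 × 10 = 201 N down at 0.459 m → arm 1.361 m, τ = 201 × 1.361 = 273.6 N·m counterclockwise.
Net moment of known loads = 381.1 N·m counterclockwise.
An unknown mass m at 2.18 m has arm 0.36 m; its moment is m·g·0.36 clockwise.
Στ = 0 ⇒ m × 10 × 0.36 = 381.1 ⇒ m = 381.1 / (10 × 0.36) = 106 kg.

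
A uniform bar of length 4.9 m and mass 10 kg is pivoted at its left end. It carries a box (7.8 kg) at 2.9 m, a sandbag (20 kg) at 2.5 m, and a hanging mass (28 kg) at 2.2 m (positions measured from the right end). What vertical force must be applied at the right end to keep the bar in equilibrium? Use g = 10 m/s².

F ≈ 334 N

About the left end:
Beam weight: 10 × 10 = 100 N down at 2.45 m → arm 2.45 m, τ = 100 × 2.45 = 245 N·m clockwise.
Box: 7.8 × 10 = 78 N down at 2.9 m → arm 2 m, τ = 78 × 2 = 156 N·m clockwise.
Sandbag: 20 × 10 = 200 N down at 2.5 m → arm 2.4 m, τ = 200 × 2.4 = 480 N·m clockwise.
Hanging mass: 28 × 10 = 280 N down at 2.2 m → arm 2.7 m, τ = 280 × 2.7 = 756 N·m clockwise.
Net moment of the loads = 1637 N·m clockwise.
The upward force F acts at the right end, arm 4.9 m, giving F × 4.9 counterclockwise.
For rotational equilibrium, F × 4.9 = 1637, so F = 1637 / 4.9 = 334 N.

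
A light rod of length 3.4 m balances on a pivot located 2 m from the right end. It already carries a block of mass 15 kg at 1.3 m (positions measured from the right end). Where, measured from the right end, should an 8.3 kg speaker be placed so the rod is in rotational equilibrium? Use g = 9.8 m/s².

x ≈ 3.27 m from the right end

Sum moments about the pivot (at 2 m from the right end) (the support reaction has zero arm there).
Block: 15 × 9.8 = 147 N down at 1.3 m → arm 0.7 m, τ = 147 × 0.7 = 102.9 N·m clockwise.
Net moment of existing loads = 102.9 N·m clockwise.
The speaker weighs 8.3 × 9.8 = 81.34 N and must supply an equal counterclockwise moment, so its lever arm about the pivot is 102.9 / 81.34 = 1.27 m.
That puts it at 2 + 1.27 = 3.27 m from the right end.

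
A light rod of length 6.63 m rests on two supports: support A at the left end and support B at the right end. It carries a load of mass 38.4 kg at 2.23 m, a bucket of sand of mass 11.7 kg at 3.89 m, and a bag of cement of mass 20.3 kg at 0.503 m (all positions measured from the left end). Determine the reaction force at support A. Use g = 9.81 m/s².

R_A ≈ 481 N

Take moments about support B.
Load: 38.4 × 9.81 = 376.7 N down at 2.23 m → arm 4.4 m, τ = 376.7 × 4.4 = 1657 N·m counterclockwise.
Bucket of sand: 11.7 × 9.81 = 114.8 N down at 3.89 m → arm 2.74 m, τ = 114.8 × 2.74 = 314.6 N·m counterclockwise.
Bag of cement: 20.3 × 9.81 = 199.1 N down at 0.503 m → arm 6.127 m, τ = 199.1 × 6.127 = 1220 N·m counterclockwise.
Net load moment about support B = 3192 N·m counterclockwise.
Reaction R at support A is upward at 0 m, arm 6.63 m → moment R × 6.63 clockwise.
Στ = 0 ⇒ R × 6.63 = 3192 ⇒ R = 481 N.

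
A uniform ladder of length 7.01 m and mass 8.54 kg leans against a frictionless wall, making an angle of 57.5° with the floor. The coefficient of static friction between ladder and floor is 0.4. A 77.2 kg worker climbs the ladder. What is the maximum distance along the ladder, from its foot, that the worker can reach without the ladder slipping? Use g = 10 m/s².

d ≈ 4.5 m

Sum moments about the foot of the ladder (the floor normal and friction both act there and drop out).
Ladder weight 8.54×10 = 85.4 N acts at 3.505 m along the ladder; its horizontal arm is 3.505·cos57.5° = 1.883 m → τ = 160.8 N·m clockwise.
Worker weight 77.2×10 = 772 N at distance d → arm d·cos57.5° → τ = 772·d·0.5373 clockwise.
Wall normal N at the top has arm L sinθ = 5.912 m counterclockwise, so Στ = 0 gives N·5.912 = 160.8 + 414.8·d.
ΣFy = 0 ⇒ N_floor = 857.4 N, so the maximum friction is μ_s·N_floor = 0.4×857.4 = 343 N. ΣFx = 0 ⇒ N_wall = f, so at the slipping point N = 343 N.
Substituting: 343×5.912 = 160.8 + 414.8·d ⇒ d = (2028 − 160.8) / 414.8 = 4.5 m.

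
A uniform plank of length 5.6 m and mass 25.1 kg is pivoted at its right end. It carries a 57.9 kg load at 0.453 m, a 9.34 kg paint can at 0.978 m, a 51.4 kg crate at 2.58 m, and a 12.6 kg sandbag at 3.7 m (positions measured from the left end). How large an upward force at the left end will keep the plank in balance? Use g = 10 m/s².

F ≈ 1050 N

Sum moments about the right end (the unknown pivot reaction has zero arm there).
Beam weight: 25.1 × 10 = 251 N down at 2.8 m → arm 2.8 m, τ = 251 × 2.8 = 702.8 N·m counterclockwise.
Load: 57.9 × 10 = 579 N down at 0.453 m → arm 5.147 m, τ = 579 × 5.147 = 2980 N·m counterclockwise.
Paint can: 9.34 × 10 = 93.4 N down at 0.978 m → arm 4.622 m, τ = 93.4 × 4.622 = 431.7 N·m counterclockwise.
Crate: 51.4 × 10 = 514 N down at 2.58 m → arm 3.02 m, τ = 514 × 3.02 = 1552 N·m counterclockwise.
Sandbag: 12.6 × 10 = 126 N down at 3.7 m → arm 1.9 m, τ = 126 × 1.9 = 239.4 N·m counterclockwise.
Net moment of the loads = 5906 N·m counterclockwise.
The upward force F acts at the left end, arm 5.6 m, giving F × 5.6 clockwise.
Setting net torque to zero: F × 5.6 = 5906 → F = 5906 / 5.6 = 1050 N.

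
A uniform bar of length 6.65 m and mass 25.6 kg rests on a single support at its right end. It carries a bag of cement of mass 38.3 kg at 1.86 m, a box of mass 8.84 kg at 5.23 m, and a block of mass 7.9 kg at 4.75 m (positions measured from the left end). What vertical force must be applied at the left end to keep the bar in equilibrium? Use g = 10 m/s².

Choose the right end as the axis so the unknown pivot reaction has zero arm there.
Beam weight: 25.6 × 10 = 256 N down at 3.325 m → arm 3.325 m, τ = 256 × 3.325 = 851.2 N·m counterclockwise.
Bag of cement: 38.3 × 10 = 383 N down at 1.86 m → arm 4.79 m, τ = 383 × 4.79 = 1835 N·m counterclockwise.
Box: 8.84 × 10 = 88.4 N down at 5.23 m → arm 1.42 m, τ = 88.4 × 1.42 = 125.5 N·m counterclockwise.
Block: 7.9 × 10 = 79 N down at 4.75 m → arm 1.9 m, τ = 79 × 1.9 = 150.1 N·m counterclockwise.
Net moment of the loads = 2962 N·m counterclockwise.
The upward force F acts at the left end, arm 6.65 m, giving F × 6.65 clockwise.
Setting net torque to zero: F × 6.65 = 2962 → F = 2962 / 6.65 = 445 N.

F ≈ 445 N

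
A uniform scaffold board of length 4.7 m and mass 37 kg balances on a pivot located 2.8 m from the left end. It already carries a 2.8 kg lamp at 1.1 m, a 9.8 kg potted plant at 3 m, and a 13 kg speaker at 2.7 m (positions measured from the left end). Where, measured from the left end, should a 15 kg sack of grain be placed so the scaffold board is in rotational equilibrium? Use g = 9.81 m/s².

x ≈ 4.18 m from the left end

Sum moments about the pivot (at 2.8 m from the left end) (the support reaction has zero arm there).
Beam weight: 37 × 9.81 = 363 N down at 2.35 m → arm 0.45 m, τ = 363 × 0.45 = 163.3 N·m counterclockwise.
Lamp: 2.8 × 9.81 = 27.47 N down at 1.1 m → arm 1.7 m, τ = 27.47 × 1.7 = 46.7 N·m counterclockwise.
Potted plant: 9.8 × 9.81 = 96.14 N down at 3 m → arm 0.2 m, τ = 96.14 × 0.2 = 19.23 N·m clockwise.
Speaker: 13 × 9.81 = 127.5 N down at 2.7 m → arm 0.1 m, τ = 127.5 × 0.1 = 12.75 N·m counterclockwise.
Net moment of existing loads = 203.5 N·m counterclockwise.
The sack of grain weighs 15 × 9.81 = 147.2 N and must supply an equal clockwise moment, so its lever arm about the pivot is 203.5 / 147.2 = 1.38 m.
That puts it at 2.8 + 1.38 = 4.18 m from the left end.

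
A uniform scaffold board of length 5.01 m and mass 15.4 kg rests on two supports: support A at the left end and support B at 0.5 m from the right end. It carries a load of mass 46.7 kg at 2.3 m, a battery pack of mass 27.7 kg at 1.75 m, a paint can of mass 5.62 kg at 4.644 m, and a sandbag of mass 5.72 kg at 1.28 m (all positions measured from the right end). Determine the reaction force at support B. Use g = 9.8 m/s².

R_B ≈ 606 N

About support A:
Beam weight: 15.4 × 9.8 = 150.9 N down at 2.505 m → arm 2.505 m, τ = 150.9 × 2.505 = 378 N·m clockwise.
Load: 46.7 × 9.8 = 457.7 N down at 2.3 m → arm 2.71 m, τ = 457.7 × 2.71 = 1240 N·m clockwise.
Battery pack: 27.7 × 9.8 = 271.5 N down at 1.75 m → arm 3.26 m, τ = 271.5 × 3.26 = 885.1 N·m clockwise.
Paint can: 5.62 × 9.8 = 55.08 N down at 4.644 m → arm 0.366 m, τ = 55.08 × 0.366 = 20.16 N·m clockwise.
Sandbag: 5.72 × 9.8 = 56.06 N down at 1.28 m → arm 3.73 m, τ = 56.06 × 3.73 = 209.1 N·m clockwise.
Net load moment about support A = 2732 N·m clockwise.
Reaction R at support B is upward at 0.5 m, arm 4.51 m → moment R × 4.51 counterclockwise.
Setting net torque to zero: R × 4.51 = 2732 → R = 606 N.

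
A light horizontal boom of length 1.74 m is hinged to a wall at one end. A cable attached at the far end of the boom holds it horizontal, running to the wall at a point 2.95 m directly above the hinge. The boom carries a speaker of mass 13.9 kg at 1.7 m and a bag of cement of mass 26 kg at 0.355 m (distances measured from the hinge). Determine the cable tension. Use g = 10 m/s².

T ≈ 219 N

Take moments about the hinge.
Speaker: 13.9 × 10 = 139 N down at 1.7 m → arm 1.7 m, τ = 139 × 1.7 = 236.3 N·m clockwise.
Bag of cement: 26 × 10 = 260 N down at 0.355 m → arm 0.355 m, τ = 260 × 0.355 = 92.3 N·m clockwise.
Total clockwise load moment = 328.6 N·m.
The cable tension T acts at 1.74 m; only its component perpendicular to the boom, T sinθ, produces torque. sinθ = h/√(h²+d²) = 2.95/√(2.95²+1.74²) = 0.8613.
Στ = 0 ⇒ T × 1.74 × 0.8613 = 328.6 ⇒ T = 328.6 / 1.499 = 219 N.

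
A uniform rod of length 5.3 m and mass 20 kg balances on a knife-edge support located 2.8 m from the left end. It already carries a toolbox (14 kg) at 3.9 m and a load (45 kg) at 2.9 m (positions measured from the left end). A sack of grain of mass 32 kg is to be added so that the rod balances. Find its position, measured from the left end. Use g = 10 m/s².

Sum moments about the knife-edge support (at 2.8 m from the left end) (the support reaction has zero arm there).
Beam weight: 20 × 10 = 200 N down at 2.65 m → arm 0.15 m, τ = 200 × 0.15 = 30 N·m counterclockwise.
Toolbox: 14 × 10 = 140 N down at 3.9 m → arm 1.1 m, τ = 140 × 1.1 = 154 N·m clockwise.
Load: 45 × 10 = 450 N down at 2.9 m → arm 0.1 m, τ = 450 × 0.1 = 45 N·m clockwise.
Net moment of existing loads = 169 N·m clockwise.
The sack of grain weighs 32 × 10 = 320 N and must supply an equal counterclockwise moment, so its lever arm about the knife-edge support is 169 / 320 = 0.528 m.
That puts it at 2.8 − 0.528 = 2.27 m from the left end.

x ≈ 2.27 m from the left end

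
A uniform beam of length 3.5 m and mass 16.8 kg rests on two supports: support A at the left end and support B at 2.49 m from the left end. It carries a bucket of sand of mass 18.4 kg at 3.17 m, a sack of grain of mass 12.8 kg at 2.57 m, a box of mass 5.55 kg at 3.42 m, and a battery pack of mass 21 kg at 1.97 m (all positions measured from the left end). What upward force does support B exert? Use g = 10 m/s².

Choose support A as the axis so its reaction then has zero moment arm.
Beam weight: 16.8 × 10 = 168 N down at 1.75 m → arm 1.75 m, τ = 168 × 1.75 = 294 N·m clockwise.
Bucket of sand: 18.4 × 10 = 184 N down at 3.17 m → arm 3.17 m, τ = 184 × 3.17 = 583.3 N·m clockwise.
Sack of grain: 12.8 × 10 = 128 N down at 2.57 m → arm 2.57 m, τ = 128 × 2.57 = 329 N·m clockwise.
Box: 5.55 × 10 = 55.5 N down at 3.42 m → arm 3.42 m, τ = 55.5 × 3.42 = 189.8 N·m clockwise.
Battery pack: 21 × 10 = 210 N down at 1.97 m → arm 1.97 m, τ = 210 × 1.97 = 413.7 N·m clockwise.
Net load moment about support A = 1810 N·m clockwise.
Reaction R at support B is upward at 2.49 m, arm 2.49 m → moment R × 2.49 counterclockwise.
For rotational equilibrium, R × 2.49 = 1810, so R = 727 N.

R_B ≈ 727 N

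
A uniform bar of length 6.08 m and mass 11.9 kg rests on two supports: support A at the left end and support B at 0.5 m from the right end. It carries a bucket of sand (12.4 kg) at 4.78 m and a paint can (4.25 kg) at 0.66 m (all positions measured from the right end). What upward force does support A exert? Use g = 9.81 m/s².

About support B:
Beam weight: 11.9 × 9.81 = 116.7 N down at 3.04 m → arm 2.54 m, τ = 116.7 × 2.54 = 296.4 N·m counterclockwise.
Bucket of sand: 12.4 × 9.81 = 121.6 N down at 4.78 m → arm 4.28 m, τ = 121.6 × 4.28 = 520.4 N·m counterclockwise.
Paint can: 4.25 × 9.81 = 41.69 N down at 0.66 m → arm 0.16 m, τ = 41.69 × 0.16 = 6.67 N·m counterclockwise.
Net load moment about support B = 823.5 N·m counterclockwise.
Reaction R at support A is upward at 6.08 m, arm 5.58 m → moment R × 5.58 clockwise.
Setting net torque to zero: R × 5.58 = 823.5 → R = 148 N.

R_A ≈ 148 N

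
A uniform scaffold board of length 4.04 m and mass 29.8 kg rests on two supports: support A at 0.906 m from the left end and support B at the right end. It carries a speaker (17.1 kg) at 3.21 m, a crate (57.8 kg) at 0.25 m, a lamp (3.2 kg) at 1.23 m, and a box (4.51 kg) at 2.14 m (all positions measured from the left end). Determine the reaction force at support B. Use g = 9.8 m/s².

R_B ≈ 129 N

Taking torques about support A:
Beam weight: 29.8 × 9.8 = 292 N down at 2.02 m → arm 1.114 m, τ = 292 × 1.114 = 325.3 N·m clockwise.
Speaker: 17.1 × 9.8 = 167.6 N down at 3.21 m → arm 2.304 m, τ = 167.6 × 2.304 = 386.2 N·m clockwise.
Crate: 57.8 × 9.8 = 566.4 N down at 0.25 m → arm 0.656 m, τ = 566.4 × 0.656 = 371.6 N·m counterclockwise.
Lamp: 3.2 × 9.8 = 31.36 N down at 1.23 m → arm 0.324 m, τ = 31.36 × 0.324 = 10.16 N·m clockwise.
Box: 4.51 × 9.8 = 44.2 N down at 2.14 m → arm 1.234 m, τ = 44.2 × 1.234 = 54.54 N·m clockwise.
Net load moment about support A = 404.6 N·m clockwise.
Reaction R at support B is upward at 4.04 m, arm 3.134 m → moment R × 3.134 counterclockwise.
For rotational equilibrium, R × 3.134 = 404.6, so R = 129 N.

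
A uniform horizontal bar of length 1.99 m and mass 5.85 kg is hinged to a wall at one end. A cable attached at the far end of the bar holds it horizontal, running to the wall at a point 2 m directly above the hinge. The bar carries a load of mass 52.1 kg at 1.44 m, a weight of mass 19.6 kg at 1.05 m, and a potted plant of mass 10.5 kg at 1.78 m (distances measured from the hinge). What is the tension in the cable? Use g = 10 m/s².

T ≈ 851 N

Taking torques about the hinge:
Beam weight: 5.85 × 10 = 58.5 N down at 0.995 m → arm 0.995 m, τ = 58.5 × 0.995 = 58.21 N·m clockwise.
Load: 52.1 × 10 = 521 N down at 1.44 m → arm 1.44 m, τ = 521 × 1.44 = 750.2 N·m clockwise.
Weight: 19.6 × 10 = 196 N down at 1.05 m → arm 1.05 m, τ = 196 × 1.05 = 205.8 N·m clockwise.
Potted plant: 10.5 × 10 = 105 N down at 1.78 m → arm 1.78 m, τ = 105 × 1.78 = 186.9 N·m clockwise.
Total clockwise load moment = 1201 N·m.
The cable tension T acts at 1.99 m; only its component perpendicular to the bar, T sinθ, produces torque. sinθ = h/√(h²+d²) = 2/√(2²+1.99²) = 0.7089.
Setting net torque to zero: T × 1.99 × 0.7089 = 1201 → T = 1201 / 1.411 = 851 N.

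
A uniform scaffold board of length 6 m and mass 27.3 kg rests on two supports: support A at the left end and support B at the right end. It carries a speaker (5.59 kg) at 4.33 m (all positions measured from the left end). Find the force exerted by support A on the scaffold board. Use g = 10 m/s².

R_A ≈ 152 N

Choose support B as the axis so its reaction then has zero moment arm.
Beam weight: 27.3 × 10 = 273 N down at 3 m → arm 3 m, τ = 273 × 3 = 819 N·m counterclockwise.
Speaker: 5.59 × 10 = 55.9 N down at 4.33 m → arm 1.67 m, τ = 55.9 × 1.67 = 93.35 N·m counterclockwise.
Net load moment about support B = 912.4 N·m counterclockwise.
Reaction R at support A is upward at 0 m, arm 6 m → moment R × 6 clockwise.
Setting net torque to zero: R × 6 = 912.4 → R = 152 N.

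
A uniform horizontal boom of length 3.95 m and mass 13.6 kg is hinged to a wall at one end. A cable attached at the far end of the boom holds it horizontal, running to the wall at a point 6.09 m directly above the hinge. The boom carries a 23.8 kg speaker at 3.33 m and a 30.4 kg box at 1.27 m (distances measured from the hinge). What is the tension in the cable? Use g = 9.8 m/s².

Sum moments about the hinge (the unknown hinge reaction has zero arm there).
Beam weight: 13.6 × 9.8 = 133.3 N down at 1.975 m → arm 1.975 m, τ = 133.3 × 1.975 = 263.3 N·m clockwise.
Speaker: 23.8 × 9.8 = 233.2 N down at 3.33 m → arm 3.33 m, τ = 233.2 × 3.33 = 776.6 N·m clockwise.
Box: 30.4 × 9.8 = 297.9 N down at 1.27 m → arm 1.27 m, τ = 297.9 × 1.27 = 378.3 N·m clockwise.
Total clockwise load moment = 1418 N·m.
The cable tension T acts at 3.95 m; only its component perpendicular to the boom, T sinθ, produces torque. sinθ = h/√(h²+d²) = 6.09/√(6.09²+3.95²) = 0.839.
Setting net torque to zero: T × 3.95 × 0.839 = 1418 → T = 1418 / 3.314 = 428 N.

T ≈ 428 N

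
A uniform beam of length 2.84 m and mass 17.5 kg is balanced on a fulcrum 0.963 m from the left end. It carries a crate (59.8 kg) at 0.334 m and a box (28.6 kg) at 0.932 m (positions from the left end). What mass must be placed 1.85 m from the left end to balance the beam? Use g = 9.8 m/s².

m ≈ 34.4 kg

Sum moments about the fulcrum (at 0.963 m from the left end) (the support reaction has zero arm there).
Beam weight: 17.5 × 9.8 = 171.5 N down at 1.42 m → arm 0.457 m, τ = 171.5 × 0.457 = 78.38 N·m clockwise.
Crate: 59.8 × 9.8 = 586 N down at 0.334 m → arm 0.629 m, τ = 586 × 0.629 = 368.6 N·m counterclockwise.
Box: 28.6 × 9.8 = 280.3 N down at 0.932 m → arm 0.031 m, τ = 280.3 × 0.031 = 8.689 N·m counterclockwise.
Net moment of known loads = 298.9 N·m counterclockwise.
An unknown mass m at 1.85 m has arm 0.887 m; its moment is m·g·0.887 clockwise.
For rotational equilibrium, m × 9.8 × 0.887 = 298.9, so m = 298.9 / (9.8 × 0.887) = 34.4 kg.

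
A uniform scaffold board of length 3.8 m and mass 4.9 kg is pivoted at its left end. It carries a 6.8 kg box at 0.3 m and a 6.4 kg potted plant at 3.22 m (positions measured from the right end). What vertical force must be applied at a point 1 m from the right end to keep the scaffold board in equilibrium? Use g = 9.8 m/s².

F ≈ 129 N

Take moments about the left end.
Beam weight: 4.9 × 9.8 = 48.02 N down at 1.9 m → arm 1.9 m, τ = 48.02 × 1.9 = 91.24 N·m clockwise.
Box: 6.8 × 9.8 = 66.64 N down at 0.3 m → arm 3.5 m, τ = 66.64 × 3.5 = 233.2 N·m clockwise.
Potted plant: 6.4 × 9.8 = 62.72 N down at 3.22 m → arm 0.58 m, τ = 62.72 × 0.58 = 36.38 N·m clockwise.
Net moment of the loads = 360.8 N·m clockwise.
The upward force F acts at a point 1 m from the right end, arm 2.8 m, giving F × 2.8 counterclockwise.
For rotational equilibrium, F × 2.8 = 360.8, so F = 360.8 / 2.8 = 129 N.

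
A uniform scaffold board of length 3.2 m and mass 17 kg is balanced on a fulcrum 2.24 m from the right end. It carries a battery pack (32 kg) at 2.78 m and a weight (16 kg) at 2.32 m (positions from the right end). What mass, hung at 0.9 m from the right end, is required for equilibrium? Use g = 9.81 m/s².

Choose the fulcrum (at 2.24 m from the right end) as the axis so the support reaction has zero arm there.
Beam weight: 17 × 9.81 = 166.8 N down at 1.6 m → arm 0.64 m, τ = 166.8 × 0.64 = 106.8 N·m clockwise.
Battery pack: 32 × 9.81 = 313.9 N down at 2.78 m → arm 0.54 m, τ = 313.9 × 0.54 = 169.5 N·m counterclockwise.
Weight: 16 × 9.81 = 157 N down at 2.32 m → arm 0.08 m, τ = 157 × 0.08 = 12.56 N·m counterclockwise.
Net moment of known loads = 75.26 N·m counterclockwise.
An unknown mass m at 0.9 m has arm 1.34 m; its moment is m·g·1.34 clockwise.
Balancing moments: m × 9.81 × 1.34 = 75.26, giving m = 75.26 / (9.81 × 1.34) = 5.73 kg.

m ≈ 5.73 kg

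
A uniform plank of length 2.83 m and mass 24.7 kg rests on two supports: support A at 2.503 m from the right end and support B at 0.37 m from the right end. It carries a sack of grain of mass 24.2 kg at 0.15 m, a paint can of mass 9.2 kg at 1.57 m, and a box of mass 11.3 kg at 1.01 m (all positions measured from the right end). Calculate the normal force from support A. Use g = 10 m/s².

R_A ≈ 182 N

Choose support B as the axis so its reaction then has zero moment arm.
Beam weight: 24.7 × 10 = 247 N down at 1.415 m → arm 1.045 m, τ = 247 × 1.045 = 258.1 N·m counterclockwise.
Sack of grain: 24.2 × 10 = 242 N down at 0.15 m → arm 0.22 m, τ = 242 × 0.22 = 53.24 N·m clockwise.
Paint can: 9.2 × 10 = 92 N down at 1.57 m → arm 1.2 m, τ = 92 × 1.2 = 110.4 N·m counterclockwise.
Box: 11.3 × 10 = 113 N down at 1.01 m → arm 0.64 m, τ = 113 × 0.64 = 72.32 N·m counterclockwise.
Net load moment about support B = 387.6 N·m counterclockwise.
Reaction R at support A is upward at 2.503 m, arm 2.133 m → moment R × 2.133 clockwise.
Balancing moments: R × 2.133 = 387.6, giving R = 182 N.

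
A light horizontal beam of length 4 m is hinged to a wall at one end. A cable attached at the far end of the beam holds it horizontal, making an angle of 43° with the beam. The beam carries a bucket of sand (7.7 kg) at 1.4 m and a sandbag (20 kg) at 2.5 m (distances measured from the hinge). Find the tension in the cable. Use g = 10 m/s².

About the hinge:
Bucket of sand: 7.7 × 10 = 77 N down at 1.4 m → arm 1.4 m, τ = 77 × 1.4 = 107.8 N·m clockwise.
Sandbag: 20 × 10 = 200 N down at 2.5 m → arm 2.5 m, τ = 200 × 2.5 = 500 N·m clockwise.
Total clockwise load moment = 607.8 N·m.
The cable tension T acts at 4 m; only its component perpendicular to the beam, T sinθ, produces torque. sin 43° = 0.682.
For rotational equilibrium, T × 4 × 0.682 = 607.8, so T = 607.8 / 2.728 = 223 N.

T ≈ 223 N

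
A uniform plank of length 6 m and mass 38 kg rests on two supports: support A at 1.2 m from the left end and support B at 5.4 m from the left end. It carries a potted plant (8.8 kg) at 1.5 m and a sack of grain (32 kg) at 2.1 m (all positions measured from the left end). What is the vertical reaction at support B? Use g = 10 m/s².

R_B ≈ 238 N

Take moments about support A.
Beam weight: 38 × 10 = 380 N down at 3 m → arm 1.8 m, τ = 380 × 1.8 = 684 N·m clockwise.
Potted plant: 8.8 × 10 = 88 N down at 1.5 m → arm 0.3 m, τ = 88 × 0.3 = 26.4 N·m clockwise.
Sack of grain: 32 × 10 = 320 N down at 2.1 m → arm 0.9 m, τ = 320 × 0.9 = 288 N·m clockwise.
Net load moment about support A = 998.4 N·m clockwise.
Reaction R at support B is upward at 5.4 m, arm 4.2 m → moment R × 4.2 counterclockwise.
Στ = 0 ⇒ R × 4.2 = 998.4 ⇒ R = 238 N.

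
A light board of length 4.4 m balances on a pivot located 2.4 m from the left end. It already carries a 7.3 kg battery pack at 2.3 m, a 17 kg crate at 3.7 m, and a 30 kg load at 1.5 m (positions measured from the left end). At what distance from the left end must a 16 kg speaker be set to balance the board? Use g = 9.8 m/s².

Choose the pivot (at 2.4 m from the left end) as the axis so the support reaction has zero arm there.
Battery pack: 7.3 × 9.8 = 71.54 N down at 2.3 m → arm 0.1 m, τ = 71.54 × 0.1 = 7.154 N·m counterclockwise.
Crate: 17 × 9.8 = 166.6 N down at 3.7 m → arm 1.3 m, τ = 166.6 × 1.3 = 216.6 N·m clockwise.
Load: 30 × 9.8 = 294 N down at 1.5 m → arm 0.9 m, τ = 294 × 0.9 = 264.6 N·m counterclockwise.
Net moment of existing loads = 55.15 N·m counterclockwise.
The speaker weighs 16 × 9.8 = 156.8 N and must supply an equal clockwise moment, so its lever arm about the pivot is 55.15 / 156.8 = 0.352 m.
That puts it at 2.4 + 0.352 = 2.75 m from the left end.

x ≈ 2.75 m from the left end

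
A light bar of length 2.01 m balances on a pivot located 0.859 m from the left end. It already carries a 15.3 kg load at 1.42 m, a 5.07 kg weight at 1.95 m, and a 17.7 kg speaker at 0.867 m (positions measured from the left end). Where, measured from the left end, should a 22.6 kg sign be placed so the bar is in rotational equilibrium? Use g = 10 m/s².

x ≈ 0.228 m from the left end

Take moments about the pivot (at 0.859 m from the left end).
Load: 15.3 × 10 = 153 N down at 1.42 m → arm 0.561 m, τ = 153 × 0.561 = 85.83 N·m clockwise.
Weight: 5.07 × 10 = 50.7 N down at 1.95 m → arm 1.091 m, τ = 50.7 × 1.091 = 55.31 N·m clockwise.
Speaker: 17.7 × 10 = 177 N down at 0.867 m → arm 0.008 m, τ = 177 × 0.008 = 1.416 N·m clockwise.
Net moment of existing loads = 142.6 N·m clockwise.
The sign weighs 22.6 × 10 = 226 N and must supply an equal counterclockwise moment, so its lever arm about the pivot is 142.6 / 226 = 0.631 m.
That puts it at 0.859 − 0.631 = 0.228 m from the left end.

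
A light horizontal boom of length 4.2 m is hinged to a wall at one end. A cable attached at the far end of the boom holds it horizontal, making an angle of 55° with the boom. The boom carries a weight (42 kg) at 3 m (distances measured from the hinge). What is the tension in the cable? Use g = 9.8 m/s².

T ≈ 359 N

Choose the hinge as the axis so the unknown hinge reaction has zero arm there.
Weight: 42 × 9.8 = 411.6 N down at 3 m → arm 3 m, τ = 411.6 × 3 = 1235 N·m clockwise.
Total clockwise load moment = 1235 N·m.
The cable tension T acts at 4.2 m; only its component perpendicular to the boom, T sinθ, produces torque. sin 55° = 0.8192.
Στ = 0 ⇒ T × 4.2 × 0.8192 = 1235 ⇒ T = 1235 / 3.441 = 359 N.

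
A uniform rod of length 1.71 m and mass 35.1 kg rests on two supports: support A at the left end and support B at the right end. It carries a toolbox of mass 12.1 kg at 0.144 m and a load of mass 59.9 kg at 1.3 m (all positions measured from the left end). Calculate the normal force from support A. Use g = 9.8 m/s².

Sum moments about support B (its reaction then has zero moment arm).
Beam weight: 35.1 × 9.8 = 344 N down at 0.855 m → arm 0.855 m, τ = 344 × 0.855 = 294.1 N·m counterclockwise.
Toolbox: 12.1 × 9.8 = 118.6 N down at 0.144 m → arm 1.566 m, τ = 118.6 × 1.566 = 185.7 N·m counterclockwise.
Load: 59.9 × 9.8 = 587 N down at 1.3 m → arm 0.41 m, τ = 587 × 0.41 = 240.7 N·m counterclockwise.
Net load moment about support B = 720.5 N·m counterclockwise.
Reaction R at support A is upward at 0 m, arm 1.71 m → moment R × 1.71 clockwise.
Balancing moments: R × 1.71 = 720.5, giving R = 421 N.

R_A ≈ 421 N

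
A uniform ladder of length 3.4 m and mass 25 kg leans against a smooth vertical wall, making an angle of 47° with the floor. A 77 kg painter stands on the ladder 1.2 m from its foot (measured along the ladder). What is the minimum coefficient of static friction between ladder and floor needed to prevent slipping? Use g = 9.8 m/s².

μ_min ≈ 0.363

Choose the foot of the ladder as the axis so the floor normal and friction both act there and drop out.
Ladder weight 25×9.8 = 245 N acts at 1.7 m along the ladder; its horizontal arm is 1.7·cos47° = 1.159 m → τ = 284 N·m clockwise.
Painter: 77×9.8 = 754.6 N at 1.2 m → arm 0.8184 m → τ = 617.6 N·m clockwise.
Wall normal N acts horizontally at the top; its moment arm is the height L sinθ = 3.4·sin47° = 2.487 m, counterclockwise.
Στ = 0 ⇒ N × 2.487 = 901.6 ⇒ N = 362.5 N.
ΣFx = 0 ⇒ f = N_wall = 362.5 N. ΣFy = 0 ⇒ N_floor = 999.6 N.
μ_min = f / N_floor = 362.5 / 999.6 = 0.363.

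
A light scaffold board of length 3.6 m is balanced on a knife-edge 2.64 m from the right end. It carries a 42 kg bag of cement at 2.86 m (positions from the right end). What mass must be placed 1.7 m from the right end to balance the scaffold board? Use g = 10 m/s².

m ≈ 9.83 kg

Take moments about the knife-edge (at 2.64 m from the right end).
Bag of cement: 42 × 10 = 420 N down at 2.86 m → arm 0.22 m, τ = 420 × 0.22 = 92.4 N·m counterclockwise.
Net moment of known loads = 92.4 N·m counterclockwise.
An unknown mass m at 1.7 m has arm 0.94 m; its moment is m·g·0.94 clockwise.
Στ = 0 ⇒ m × 10 × 0.94 = 92.4 ⇒ m = 92.4 / (10 × 0.94) = 9.83 kg.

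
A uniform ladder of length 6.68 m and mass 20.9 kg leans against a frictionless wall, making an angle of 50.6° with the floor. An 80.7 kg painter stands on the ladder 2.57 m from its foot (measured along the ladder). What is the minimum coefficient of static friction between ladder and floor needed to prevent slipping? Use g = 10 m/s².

Choose the foot of the ladder as the axis so the floor normal and friction both act there and drop out.
Ladder weight 20.9×10 = 209 N acts at 3.34 m along the ladder; its horizontal arm is 3.34·cos50.6° = 2.12 m → τ = 443.1 N·m clockwise.
Painter: 80.7×10 = 807 N at 2.57 m → arm 1.631 m → τ = 1316 N·m clockwise.
Wall normal N acts horizontally at the top; its moment arm is the height L sinθ = 6.68·sin50.6° = 5.162 m, counterclockwise.
Setting net torque to zero: N × 5.162 = 1759 → N = 340.8 N.
ΣFx = 0 ⇒ f = N_wall = 340.8 N. ΣFy = 0 ⇒ N_floor = 1016 N.
μ_min = f / N_floor = 340.8 / 1016 = 0.335.

μ_min ≈ 0.335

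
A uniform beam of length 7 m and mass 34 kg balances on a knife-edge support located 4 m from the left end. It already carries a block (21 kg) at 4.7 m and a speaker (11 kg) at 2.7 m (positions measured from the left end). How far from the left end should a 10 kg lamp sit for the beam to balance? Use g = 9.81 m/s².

Take moments about the knife-edge support (at 4 m from the left end).
Beam weight: 34 × 9.81 = 333.5 N down at 3.5 m → arm 0.5 m, τ = 333.5 × 0.5 = 166.8 N·m counterclockwise.
Block: 21 × 9.81 = 206 N down at 4.7 m → arm 0.7 m, τ = 206 × 0.7 = 144.2 N·m clockwise.
Speaker: 11 × 9.81 = 107.9 N down at 2.7 m → arm 1.3 m, τ = 107.9 × 1.3 = 140.3 N·m counterclockwise.
Net moment of existing loads = 162.9 N·m counterclockwise.
The lamp weighs 10 × 9.81 = 98.1 N and must supply an equal clockwise moment, so its lever arm about the knife-edge support is 162.9 / 98.1 = 1.66 m.
That puts it at 4 + 1.66 = 5.66 m from the left end.

x ≈ 5.66 m from the left end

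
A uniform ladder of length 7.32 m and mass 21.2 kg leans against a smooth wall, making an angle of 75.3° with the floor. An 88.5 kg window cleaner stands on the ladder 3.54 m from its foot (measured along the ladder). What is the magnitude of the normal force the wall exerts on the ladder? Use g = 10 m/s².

N_wall ≈ 140 N

Taking torques about the foot of the ladder:
Ladder weight 21.2×10 = 212 N acts at 3.66 m along the ladder; its horizontal arm is 3.66·cos75.3° = 0.9288 m → τ = 196.9 N·m clockwise.
Window cleaner: 88.5×10 = 885 N at 3.54 m → arm 0.8983 m → τ = 795 N·m clockwise.
Wall normal N acts horizontally at the top; its moment arm is the height L sinθ = 7.32·sin75.3° = 7.08 m, counterclockwise.
Στ = 0 ⇒ N × 7.08 = 991.9 ⇒ N = 140 N.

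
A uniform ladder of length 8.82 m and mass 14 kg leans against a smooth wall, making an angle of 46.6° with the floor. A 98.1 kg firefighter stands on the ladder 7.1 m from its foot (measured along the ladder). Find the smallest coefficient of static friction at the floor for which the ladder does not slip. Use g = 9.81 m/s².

μ_min ≈ 0.725

About the foot of the ladder:
Ladder weight 14×9.81 = 137.3 N acts at 4.41 m along the ladder; its horizontal arm is 4.41·cos46.6° = 3.03 m → τ = 416 N·m clockwise.
Firefighter: 98.1×9.81 = 962.4 N at 7.1 m → arm 4.878 m → τ = 4695 N·m clockwise.
Wall normal N acts horizontally at the top; its moment arm is the height L sinθ = 8.82·sin46.6° = 6.408 m, counterclockwise.
For rotational equilibrium, N × 6.408 = 5111, so N = 797.6 N.
ΣFx = 0 ⇒ f = N_wall = 797.6 N. ΣFy = 0 ⇒ N_floor = 1100 N.
μ_min = f / N_floor = 797.6 / 1100 = 0.725.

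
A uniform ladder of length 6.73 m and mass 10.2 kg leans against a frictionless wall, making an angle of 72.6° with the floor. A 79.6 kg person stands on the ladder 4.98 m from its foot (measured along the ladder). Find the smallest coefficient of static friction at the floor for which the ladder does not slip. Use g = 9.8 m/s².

μ_min ≈ 0.223

About the foot of the ladder:
Ladder weight 10.2×9.8 = 99.96 N acts at 3.365 m along the ladder; its horizontal arm is 3.365·cos72.6° = 1.006 m → τ = 100.6 N·m clockwise.
Person: 79.6×9.8 = 780.1 N at 4.98 m → arm 1.489 m → τ = 1162 N·m clockwise.
Wall normal N acts horizontally at the top; its moment arm is the height L sinθ = 6.73·sin72.6° = 6.422 m, counterclockwise.
Setting net torque to zero: N × 6.422 = 1263 → N = 196.7 N.
ΣFx = 0 ⇒ f = N_wall = 196.7 N. ΣFy = 0 ⇒ N_floor = 880.1 N.
μ_min = f / N_floor = 196.7 / 880.1 = 0.223.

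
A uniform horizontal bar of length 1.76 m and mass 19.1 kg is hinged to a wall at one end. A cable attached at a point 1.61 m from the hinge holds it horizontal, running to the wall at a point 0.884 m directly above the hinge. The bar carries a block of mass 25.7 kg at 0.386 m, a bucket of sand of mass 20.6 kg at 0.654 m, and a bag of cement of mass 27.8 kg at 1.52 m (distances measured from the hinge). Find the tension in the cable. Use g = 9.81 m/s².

Choose the hinge as the axis so the unknown hinge reaction has zero arm there.
Beam weight: 19.1 × 9.81 = 187.4 N down at 0.88 m → arm 0.88 m, τ = 187.4 × 0.88 = 164.9 N·m clockwise.
Block: 25.7 × 9.81 = 252.1 N down at 0.386 m → arm 0.386 m, τ = 252.1 × 0.386 = 97.31 N·m clockwise.
Bucket of sand: 20.6 × 9.81 = 202.1 N down at 0.654 m → arm 0.654 m, τ = 202.1 × 0.654 = 132.2 N·m clockwise.
Bag of cement: 27.8 × 9.81 = 272.7 N down at 1.52 m → arm 1.52 m, τ = 272.7 × 1.52 = 414.5 N·m clockwise.
Total clockwise load moment = 808.9 N·m.
The cable tension T acts at 1.61 m; only its component perpendicular to the bar, T sinθ, produces torque. sinθ = h/√(h²+d²) = 0.884/√(0.884²+1.61²) = 0.4813.
Setting net torque to zero: T × 1.61 × 0.4813 = 808.9 → T = 808.9 / 0.7749 = 1040 N.

T ≈ 1040 N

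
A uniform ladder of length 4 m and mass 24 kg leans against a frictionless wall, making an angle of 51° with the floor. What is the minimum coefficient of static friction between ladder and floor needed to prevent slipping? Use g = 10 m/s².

Taking torques about the foot of the ladder:
Ladder weight 24×10 = 240 N acts at 2 m along the ladder; its horizontal arm is 2·cos51° = 1.259 m → τ = 302.2 N·m clockwise.
Wall normal N acts horizontally at the top; its moment arm is the height L sinθ = 4·sin51° = 3.109 m, counterclockwise.
Setting net torque to zero: N × 3.109 = 302.2 → N = 97.2 N.
ΣFx = 0 ⇒ f = N_wall = 97.2 N. ΣFy = 0 ⇒ N_floor = 240 N.
μ_min = f / N_floor = 97.2 / 240 = 0.405.

μ_min ≈ 0.405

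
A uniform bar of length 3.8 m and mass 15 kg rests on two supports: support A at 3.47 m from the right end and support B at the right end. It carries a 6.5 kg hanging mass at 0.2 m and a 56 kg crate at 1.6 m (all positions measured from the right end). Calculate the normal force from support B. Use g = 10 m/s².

R_B ≈ 431 N

Sum moments about support A (its reaction then has zero moment arm).
Beam weight: 15 × 10 = 150 N down at 1.9 m → arm 1.57 m, τ = 150 × 1.57 = 235.5 N·m clockwise.
Hanging mass: 6.5 × 10 = 65 N down at 0.2 m → arm 3.27 m, τ = 65 × 3.27 = 212.6 N·m clockwise.
Crate: 56 × 10 = 560 N down at 1.6 m → arm 1.87 m, τ = 560 × 1.87 = 1047 N·m clockwise.
Net load moment about support A = 1495 N·m clockwise.
Reaction R at support B is upward at 0 m, arm 3.47 m → moment R × 3.47 counterclockwise.
Setting net torque to zero: R × 3.47 = 1495 → R = 431 N.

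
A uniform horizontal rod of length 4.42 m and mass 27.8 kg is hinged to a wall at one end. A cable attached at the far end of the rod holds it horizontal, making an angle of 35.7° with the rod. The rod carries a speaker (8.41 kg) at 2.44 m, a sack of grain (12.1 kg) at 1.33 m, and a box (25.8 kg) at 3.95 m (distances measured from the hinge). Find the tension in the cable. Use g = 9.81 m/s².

T ≈ 761 N

Sum moments about the hinge (the unknown hinge reaction has zero arm there).
Beam weight: 27.8 × 9.81 = 272.7 N down at 2.21 m → arm 2.21 m, τ = 272.7 × 2.21 = 602.7 N·m clockwise.
Speaker: 8.41 × 9.81 = 82.5 N down at 2.44 m → arm 2.44 m, τ = 82.5 × 2.44 = 201.3 N·m clockwise.
Sack of grain: 12.1 × 9.81 = 118.7 N down at 1.33 m → arm 1.33 m, τ = 118.7 × 1.33 = 157.9 N·m clockwise.
Box: 25.8 × 9.81 = 253.1 N down at 3.95 m → arm 3.95 m, τ = 253.1 × 3.95 = 999.7 N·m clockwise.
Total clockwise load moment = 1962 N·m.
The cable tension T acts at 4.42 m; only its component perpendicular to the rod, T sinθ, produces torque. sin 35.7° = 0.5835.
Balancing moments: T × 4.42 × 0.5835 = 1962, giving T = 1962 / 2.579 = 761 N.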